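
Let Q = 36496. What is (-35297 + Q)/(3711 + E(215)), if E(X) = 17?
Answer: 1199/3728 ≈ 0.32162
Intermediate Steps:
(-35297 + Q)/(3711 + E(215)) = (-35297 + 36496)/(3711 + 17) = 1199/3728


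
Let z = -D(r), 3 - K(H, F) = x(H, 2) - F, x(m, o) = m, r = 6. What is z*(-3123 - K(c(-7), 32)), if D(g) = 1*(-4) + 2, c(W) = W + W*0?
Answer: -6330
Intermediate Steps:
c(W) = W (c(W) = W + 0 = W)
K(H, F) = 3 + F - H (K(H, F) = 3 - (H - F) = 3 + (F - H) = 3 + F - H)
D(g) = -2 (D(g) = -4 + 2 = -2)
z = 2 (z = -1*(-2) = 2)
z*(-3123 - K(c(-7), 32)) = 2*(-3123 - (3 + 32 - 1*(-7))) = 2*(-3123 - (3 + 32 + 7)) = 2*(-3123 - 1*42) = 2*(-3123 - 42) = 2*(-3165) = -6330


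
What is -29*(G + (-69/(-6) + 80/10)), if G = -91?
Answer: 4147/2 ≈ 2073.5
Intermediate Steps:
-29*(G + (-69/(-6) + 80/10)) = -29*(-91 + (-69/(-6) + 80/10)) = -29*(-91 + (-69*(-⅙) + 80*(⅒))) = -29*(-91 + (23/2 + 8)) = -29*(-91 + 39/2) = -29*(-143/2) = 4147/2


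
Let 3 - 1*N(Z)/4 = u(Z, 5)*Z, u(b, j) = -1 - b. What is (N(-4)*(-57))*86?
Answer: -294120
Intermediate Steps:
N(Z) = 12 - 4*Z*(-1 - Z) (N(Z) = 12 - 4*(-1 - Z)*Z = 12 - 4*Z*(-1 - Z))
(N(-4)*(-57))*86 = ((12 + 4*(-4)*(1 - 4))*(-57))*86 = ((12 + 4*(-4)*(-3))*(-57))*86 = ((12 + 48)*(-57))*86 = (60*(-57))*86 = -3420*86 = -294120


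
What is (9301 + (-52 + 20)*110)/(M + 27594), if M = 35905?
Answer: 5781/63499 ≈ 0.091041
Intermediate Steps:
(9301 + (-52 + 20)*110)/(M + 27594) = (9301 + (-52 + 20)*110)/(35905 + 27594) = (9301 - 32*110)/63499 = (9301 - 3520)*(1/63499) = 5781*(1/63499) = 5781/63499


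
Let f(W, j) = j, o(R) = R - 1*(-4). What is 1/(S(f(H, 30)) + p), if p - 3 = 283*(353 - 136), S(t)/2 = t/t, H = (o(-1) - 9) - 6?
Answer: 1/61416 ≈ 1.6282e-5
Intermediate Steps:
o(R) = 4 + R (o(R) = R + 4 = 4 + R)
H = -12 (H = ((4 - 1) - 9) - 6 = (3 - 9) - 6 = -6 - 6 = -12)
S(t) = 2 (S(t) = 2*(t/t) = 2*1 = 2)
p = 61414 (p = 3 + 283*(353 - 136) = 3 + 283*217 = 3 + 61411 = 61414)
1/(S(f(H, 30)) + p) = 1/(2 + 61414) = 1/61416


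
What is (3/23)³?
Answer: 27/12167 ≈ 0.0022191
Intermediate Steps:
(3/23)³ = 27/12167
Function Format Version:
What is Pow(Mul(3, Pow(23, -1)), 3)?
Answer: Rational(27, 12167) ≈ 0.0022191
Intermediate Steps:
Pow(Mul(3, Pow(23, -1)), 3) = Pow(Mul(3, Rational(1, 23)), 3) = Pow(Rational(3, 23), 3) = Rational(27, 12167)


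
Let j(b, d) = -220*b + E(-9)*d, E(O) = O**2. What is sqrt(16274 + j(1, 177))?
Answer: sqrt(30391) ≈ 174.33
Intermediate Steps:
j(b, d) = -220*b + 81*d (j(b, d) = -220*b + (-9)**2*d = -220*b + 81*d)
sqrt(16274 + j(1, 177)) = sqrt(16274 + (-220*1 + 81*177)) = sqrt(16274 + (-220 + 14337)) = sqrt(16274 + 14117) = sqrt(30391)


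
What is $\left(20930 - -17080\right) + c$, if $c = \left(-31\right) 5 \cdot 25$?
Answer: $34135$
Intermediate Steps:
$c = -3875$ ($c = \left(-155\right) 25 = -3875$)
$\left(20930 - -17080\right) + c = \left(20930 - -17080\right) - 3875 = \left(20930 + 17080\right) - 3875 = 38010 - 3875 = 34135$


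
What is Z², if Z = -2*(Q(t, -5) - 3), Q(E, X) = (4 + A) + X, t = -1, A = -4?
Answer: 256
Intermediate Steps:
Q(E, X) = X (Q(E, X) = (4 - 4) + X = 0 + X = X)
Z = 16 (Z = -2*(-5 - 3) = -2*(-8) = 16)
Z² = 16² = 256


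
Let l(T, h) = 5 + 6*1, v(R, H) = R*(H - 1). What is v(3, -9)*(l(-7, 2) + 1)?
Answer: -360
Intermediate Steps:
v(R, H) = R*(-1 + H)
l(T, h) = 11 (l(T, h) = 5 + 6 = 11)
v(3, -9)*(l(-7, 2) + 1) = (3*(-1 - 9))*(11 + 1) = (3*(-10))*12 = -30*12 = -360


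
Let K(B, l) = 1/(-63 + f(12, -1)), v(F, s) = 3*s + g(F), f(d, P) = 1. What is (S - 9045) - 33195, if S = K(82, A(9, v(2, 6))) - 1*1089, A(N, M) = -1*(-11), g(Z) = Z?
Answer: -2686399/62 ≈ -43329.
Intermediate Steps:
v(F, s) = F + 3*s (v(F, s) = 3*s + F = F + 3*s)
A(N, M) = 11
K(B, l) = -1/62 (K(B, l) = 1/(-63 + 1) = 1/(-62) = -1/62)
S = -67519/62 (S = -1/62 - 1*1089 = -1/62 - 1089 = -67519/62 ≈ -1089.0)
(S - 9045) - 33195 = (-67519/62 - 9045) - 33195 = -628309/62 - 33195 = -2686399/62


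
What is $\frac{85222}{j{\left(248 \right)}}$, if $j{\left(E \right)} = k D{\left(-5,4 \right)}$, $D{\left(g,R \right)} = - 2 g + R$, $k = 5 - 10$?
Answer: $- \frac{42611}{35} \approx -1217.5$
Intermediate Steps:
$k = -5$ ($k = 5 - 10 = -5$)
$D{\left(g,R \right)} = R - 2 g$
$j{\left(E \right)} = -70$ ($j{\left(E \right)} = - 5 \left(4 - -10\right) = - 5 \left(4 + 10\right) = \left(-5\right) 14 = -70$)
$\frac{85222}{j{\left(248 \right)}} = \frac{85222}{-70} = 85222 \left(- \frac{1}{70}\right) = - \frac{42611}{35}$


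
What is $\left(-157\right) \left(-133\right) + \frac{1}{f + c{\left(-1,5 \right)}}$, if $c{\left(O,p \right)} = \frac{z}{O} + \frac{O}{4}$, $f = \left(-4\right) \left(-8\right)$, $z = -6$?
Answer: $\frac{3153035}{151} \approx 20881.0$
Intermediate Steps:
$f = 32$
$c{\left(O,p \right)} = - \frac{6}{O} + \frac{O}{4}$
$\left(-157\right) \left(-133\right) + \frac{1}{f + c{\left(-1,5 \right)}} = \left(-157\right) \left(-133\right) + \frac{1}{32 + \left(- \frac{6}{-1} + \frac{1}{4} \left(-1\right)\right)} = 20881 + \frac{1}{32 - - \frac{23}{4}} = 20881 + \frac{1}{32 + \left(6 - \frac{1}{4}\right)} = 20881 + \frac{1}{32 + \frac{23}{4}} = 20881 + \frac{1}{\frac{151}{4}} = 20881 + \frac{4}{151} = \frac{3153035}{151}$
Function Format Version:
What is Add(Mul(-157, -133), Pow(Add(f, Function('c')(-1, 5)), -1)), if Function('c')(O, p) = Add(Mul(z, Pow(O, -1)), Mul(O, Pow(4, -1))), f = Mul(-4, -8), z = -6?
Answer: Rational(3153035, 151) ≈ 20881.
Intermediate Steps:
f = 32
Function('c')(O, p) = Add(Mul(-6, Pow(O, -1)), Mul(Rational(1, 4), O)) (Function('c')(O, p) = Add(Mul(-6, Pow(O, -1)), Mul(O, Pow(4, -1))) = Add(Mul(-6, Pow(O, -1)), Mul(O, Rational(1, 4))) = Add(Mul(-6, Pow(O, -1)), Mul(Rational(1, 4), O)))
Add(Mul(-157, -133), Pow(Add(f, Function('c')(-1, 5)), -1)) = Add(Mul(-157, -133), Pow(Add(32, Add(Mul(-6, Pow(-1, -1)), Mul(Rational(1, 4), -1))), -1)) = Add(20881, Pow(Add(32, Add(Mul(-6, -1), Rational(-1, 4))), -1)) = Add(20881, Pow(Add(32, Add(6, Rational(-1, 4))), -1)) = Add(20881, Pow(Add(32, Rational(23, 4)), -1)) = Add(20881, Pow(Rational(151, 4), -1)) = Add(20881, Rational(4, 151)) = Rational(3153035, 151)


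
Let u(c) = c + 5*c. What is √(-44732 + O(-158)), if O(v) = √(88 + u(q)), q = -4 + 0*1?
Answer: 2*I*√11181 ≈ 211.48*I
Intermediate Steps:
q = -4 (q = -4 + 0 = -4)
u(c) = 6*c
O(v) = 8 (O(v) = √(88 + 6*(-4)) = √(88 - 24) = √64 = 8)
√(-44732 + O(-158)) = √(-44732 + 8) = √(-44724) = 2*I*√11181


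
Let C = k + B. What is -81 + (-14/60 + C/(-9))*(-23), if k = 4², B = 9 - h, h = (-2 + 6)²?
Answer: -1579/30 ≈ -52.633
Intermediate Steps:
h = 16 (h = 4² = 16)
B = -7 (B = 9 - 1*16 = 9 - 16 = -7)
k = 16
C = 9 (C = 16 - 7 = 9)
-81 + (-14/60 + C/(-9))*(-23) = -81 + (-14/60 + 9/(-9))*(-23) = -81 + (-14*1/60 + 9*(-⅑))*(-23) = -81 + (-7/30 - 1)*(-23) = -81 - 37/30*(-23) = -81 + 851/30 = -1579/30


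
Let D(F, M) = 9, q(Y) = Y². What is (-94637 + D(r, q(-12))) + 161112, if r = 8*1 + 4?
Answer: 66484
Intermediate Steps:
r = 12 (r = 8 + 4 = 12)
(-94637 + D(r, q(-12))) + 161112 = (-94637 + 9) + 161112 = -94628 + 161112 = 66484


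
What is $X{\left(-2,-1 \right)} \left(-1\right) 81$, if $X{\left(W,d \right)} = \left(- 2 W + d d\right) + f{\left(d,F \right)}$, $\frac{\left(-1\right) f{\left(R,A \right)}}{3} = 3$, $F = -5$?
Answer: $324$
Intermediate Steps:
$f{\left(R,A \right)} = -9$ ($f{\left(R,A \right)} = \left(-3\right) 3 = -9$)
$X{\left(W,d \right)} = -9 + d^{2} - 2 W$ ($X{\left(W,d \right)} = \left(- 2 W + d d\right) - 9 = \left(- 2 W + d^{2}\right) - 9 = \left(d^{2} - 2 W\right) - 9 = -9 + d^{2} - 2 W$)
$X{\left(-2,-1 \right)} \left(-1\right) 81 = \left(-9 + \left(-1\right)^{2} - -4\right) \left(-1\right) 81 = \left(-9 + 1 + 4\right) \left(-1\right) 81 = \left(-4\right) \left(-1\right) 81 = 4 \cdot 81 = 324$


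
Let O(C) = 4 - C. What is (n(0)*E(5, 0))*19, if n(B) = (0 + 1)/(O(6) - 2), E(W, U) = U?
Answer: 0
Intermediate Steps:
n(B) = -¼ (n(B) = (0 + 1)/((4 - 1*6) - 2) = 1/((4 - 6) - 2) = 1/(-2 - 2) = 1/(-4) = 1*(-¼) = -¼)
(n(0)*E(5, 0))*19 = -¼*0*19 = 0*19 = 0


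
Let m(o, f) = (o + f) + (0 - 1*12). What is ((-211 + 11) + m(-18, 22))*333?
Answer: -69264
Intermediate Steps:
m(o, f) = -12 + f + o (m(o, f) = (f + o) + (0 - 12) = (f + o) - 12 = -12 + f + o)
((-211 + 11) + m(-18, 22))*333 = ((-211 + 11) + (-12 + 22 - 18))*333 = (-200 - 8)*333 = -208*333 = -69264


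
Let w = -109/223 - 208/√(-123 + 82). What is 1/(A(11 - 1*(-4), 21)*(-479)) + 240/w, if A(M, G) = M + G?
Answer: -458509673033/4123160297532 - 827490560*I*√41/717320859 ≈ -0.1112 - 7.3866*I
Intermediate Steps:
w = -109/223 + 208*I*√41/41 (w = -109*1/223 - 208*(-I*√41/41) = -109/223 - 208*(-I*√41/41) = -109/223 - (-208)*I*√41/41 = -109/223 + 208*I*√41/41 ≈ -0.48879 + 32.484*I)
A(M, G) = G + M
1/(A(11 - 1*(-4), 21)*(-479)) + 240/w = 1/((21 + (11 - 1*(-4)))*(-479)) + 240/(-109/223 + 208*I*√41/41) = -1/479/(21 + (11 + 4)) + 240/(-109/223 + 208*I*√41/41) = -1/479/(21 + 15) + 240/(-109/223 + 208*I*√41/41) = -1/479/36 + 240/(-109/223 + 208*I*√41/41) = (1/36)*(-1/479) + 240/(-109/223 + 208*I*√41/41) = -1/17244 + 240/(-109/223 + 208*I*√41/41)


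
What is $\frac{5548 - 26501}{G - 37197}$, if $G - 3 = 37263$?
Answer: $- \frac{911}{3} \approx -303.67$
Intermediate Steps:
$G = 37266$ ($G = 3 + 37263 = 37266$)
$\frac{5548 - 26501}{G - 37197} = \frac{5548 - 26501}{37266 - 37197} = - \frac{20953}{69} = \left(-20953\right) \frac{1}{69} = - \frac{911}{3}$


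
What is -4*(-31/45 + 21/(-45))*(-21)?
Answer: -1456/15 ≈ -97.067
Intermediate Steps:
-4*(-31/45 + 21/(-45))*(-21) = -4*(-31*1/45 + 21*(-1/45))*(-21) = -4*(-31/45 - 7/15)*(-21) = -4*(-52/45)*(-21) = (208/45)*(-21) = -1456/15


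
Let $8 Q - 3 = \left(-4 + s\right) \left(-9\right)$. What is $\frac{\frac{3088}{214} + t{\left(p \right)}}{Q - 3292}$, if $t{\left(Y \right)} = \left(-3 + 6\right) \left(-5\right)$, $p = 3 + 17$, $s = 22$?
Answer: $\frac{488}{2834965} \approx 0.00017214$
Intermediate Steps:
$Q = - \frac{159}{8}$ ($Q = \frac{3}{8} + \frac{\left(-4 + 22\right) \left(-9\right)}{8} = \frac{3}{8} + \frac{18 \left(-9\right)}{8} = \frac{3}{8} + \frac{1}{8} \left(-162\right) = \frac{3}{8} - \frac{81}{4} = - \frac{159}{8} \approx -19.875$)
$p = 20$
$t{\left(Y \right)} = -15$ ($t{\left(Y \right)} = 3 \left(-5\right) = -15$)
$\frac{\frac{3088}{214} + t{\left(p \right)}}{Q - 3292} = \frac{\frac{3088}{214} - 15}{- \frac{159}{8} - 3292} = \frac{3088 \cdot \frac{1}{214} - 15}{- \frac{26495}{8}} = \left(\frac{1544}{107} - 15\right) \left(- \frac{8}{26495}\right) = \left(- \frac{61}{107}\right) \left(- \frac{8}{26495}\right) = \frac{488}{2834965}$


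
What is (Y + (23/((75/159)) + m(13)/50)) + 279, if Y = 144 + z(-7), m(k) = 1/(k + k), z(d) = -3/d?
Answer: 4296923/9100 ≈ 472.19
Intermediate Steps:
m(k) = 1/(2*k)
Y = 1011/7 (Y = 144 - 3/(-7) = 144 - 3*(-⅐) = 144 + 3/7 = 1011/7 ≈ 144.43)
(Y + (23/((75/159)) + m(13)/50)) + 279 = (1011/7 + (23/((75/159)) + ((½)/13)/50)) + 279 = (1011/7 + (23/((75*(1/159))) + ((½)*(1/13))*(1/50))) + 279 = (1011/7 + (23/(25/53) + (1/26)*(1/50))) + 279 = (1011/7 + (23*(53/25) + 1/1300)) + 279 = (1011/7 + (1219/25 + 1/1300)) + 279 = (1011/7 + 63389/1300) + 279 = 1758023/9100 + 279 = 4296923/9100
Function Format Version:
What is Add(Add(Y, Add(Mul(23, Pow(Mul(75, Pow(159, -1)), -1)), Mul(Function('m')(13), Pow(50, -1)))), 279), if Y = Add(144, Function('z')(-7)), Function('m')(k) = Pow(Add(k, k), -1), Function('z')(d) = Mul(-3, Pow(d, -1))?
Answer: Rational(4296923, 9100) ≈ 472.19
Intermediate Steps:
Function('m')(k) = Mul(Rational(1, 2), Pow(k, -1)) (Function('m')(k) = Pow(Mul(2, k), -1) = Mul(Rational(1, 2), Pow(k, -1)))
Y = Rational(1011, 7) (Y = Add(144, Mul(-3, Pow(-7, -1))) = Add(144, Mul(-3, Rational(-1, 7))) = Add(144, Rational(3, 7)) = Rational(1011, 7) ≈ 144.43)
Add(Add(Y, Add(Mul(23, Pow(Mul(75, Pow(159, -1)), -1)), Mul(Function('m')(13), Pow(50, -1)))), 279) = Add(Add(Rational(1011, 7), Add(Mul(23, Pow(Mul(75, Pow(159, -1)), -1)), Mul(Mul(Rational(1, 2), Pow(13, -1)), Pow(50, -1)))), 279) = Add(Add(Rational(1011, 7), Add(Mul(23, Pow(Mul(75, Rational(1, 159)), -1)), Mul(Mul(Rational(1, 2), Rational(1, 13)), Rational(1, 50)))), 279) = Add(Add(Rational(1011, 7), Add(Mul(23, Pow(Rational(25, 53), -1)), Mul(Rational(1, 26), Rational(1, 50)))), 279) = Add(Add(Rational(1011, 7), Add(Mul(23, Rational(53, 25)), Rational(1, 1300))), 279) = Add(Add(Rational(1011, 7), Add(Rational(1219, 25), Rational(1, 1300))), 279) = Add(Add(Rational(1011, 7), Rational(63389, 1300)), 279) = Add(Rational(1758023, 9100), 279) = Rational(4296923, 9100)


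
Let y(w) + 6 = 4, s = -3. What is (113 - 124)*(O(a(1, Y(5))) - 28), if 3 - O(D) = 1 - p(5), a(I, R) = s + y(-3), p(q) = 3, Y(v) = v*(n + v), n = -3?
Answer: 253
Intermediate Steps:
y(w) = -2 (y(w) = -6 + 4 = -2)
Y(v) = v*(-3 + v)
a(I, R) = -5 (a(I, R) = -3 - 2 = -5)
O(D) = 5 (O(D) = 3 - (1 - 1*3) = 3 - (1 - 3) = 3 - 1*(-2) = 3 + 2 = 5)
(113 - 124)*(O(a(1, Y(5))) - 28) = (113 - 124)*(5 - 28) = -11*(-23) = 253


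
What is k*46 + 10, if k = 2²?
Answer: 194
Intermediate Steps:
k = 4
k*46 + 10 = 4*46 + 10 = 184 + 10 = 194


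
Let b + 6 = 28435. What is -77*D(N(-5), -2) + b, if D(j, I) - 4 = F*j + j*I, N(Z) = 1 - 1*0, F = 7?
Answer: 27736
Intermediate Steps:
N(Z) = 1 (N(Z) = 1 + 0 = 1)
b = 28429 (b = -6 + 28435 = 28429)
D(j, I) = 4 + 7*j + I*j (D(j, I) = 4 + (7*j + j*I) = 4 + (7*j + I*j) = 4 + 7*j + I*j)
-77*D(N(-5), -2) + b = -77*(4 + 7*1 - 2*1) + 28429 = -77*(4 + 7 - 2) + 28429 = -77*9 + 28429 = -693 + 28429 = 27736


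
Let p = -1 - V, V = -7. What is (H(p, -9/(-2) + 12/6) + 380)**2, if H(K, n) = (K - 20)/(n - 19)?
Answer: 90782784/625 ≈ 1.4525e+5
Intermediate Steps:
p = 6 (p = -1 - 1*(-7) = -1 + 7 = 6)
H(K, n) = (-20 + K)/(-19 + n)
(H(p, -9/(-2) + 12/6) + 380)**2 = ((-20 + 6)/(-19 + (-9/(-2) + 12/6)) + 380)**2 = (-14/(-19 + (-9*(-1/2) + 12*(1/6))) + 380)**2 = (-14/(-19 + (9/2 + 2)) + 380)**2 = (-14/(-19 + 13/2) + 380)**2 = (-14/(-25/2) + 380)**2 = (-2/25*(-14) + 380)**2 = (28/25 + 380)**2 = (9528/25)**2 = 90782784/625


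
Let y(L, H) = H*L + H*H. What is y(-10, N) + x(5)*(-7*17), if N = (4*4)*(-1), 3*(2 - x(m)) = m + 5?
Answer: 1724/3 ≈ 574.67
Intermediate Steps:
x(m) = ⅓ - m/3 (x(m) = 2 - (m + 5)/3 = 2 - (5 + m)/3 = 2 + (-5/3 - m/3) = ⅓ - m/3)
N = -16 (N = 16*(-1) = -16)
y(L, H) = H² + H*L (y(L, H) = H*L + H² = H² + H*L)
y(-10, N) + x(5)*(-7*17) = -16*(-16 - 10) + (⅓ - ⅓*5)*(-7*17) = -16*(-26) + (⅓ - 5/3)*(-119) = 416 - 4/3*(-119) = 416 + 476/3 = 1724/3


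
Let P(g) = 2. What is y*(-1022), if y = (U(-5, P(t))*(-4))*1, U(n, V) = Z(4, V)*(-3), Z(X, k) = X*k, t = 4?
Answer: -98112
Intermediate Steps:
U(n, V) = -12*V (U(n, V) = (4*V)*(-3) = -12*V)
y = 96 (y = (-12*2*(-4))*1 = -24*(-4)*1 = 96*1 = 96)
y*(-1022) = 96*(-1022) = -98112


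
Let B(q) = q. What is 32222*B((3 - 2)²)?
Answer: 32222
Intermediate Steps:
32222*B((3 - 2)²) = 32222*(3 - 2)² = 32222*1² = 32222*1 = 32222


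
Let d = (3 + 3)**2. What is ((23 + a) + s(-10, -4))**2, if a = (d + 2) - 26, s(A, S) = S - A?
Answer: 1681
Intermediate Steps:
d = 36 (d = 6**2 = 36)
a = 12 (a = (36 + 2) - 26 = 38 - 26 = 12)
((23 + a) + s(-10, -4))**2 = ((23 + 12) + (-4 - 1*(-10)))**2 = (35 + (-4 + 10))**2 = (35 + 6)**2 = 41**2 = 1681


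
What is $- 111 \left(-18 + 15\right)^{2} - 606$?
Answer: $-1605$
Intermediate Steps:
$- 111 \left(-18 + 15\right)^{2} - 606 = - 111 \left(-3\right)^{2} - 606 = \left(-111\right) 9 - 606 = -999 - 606 = -1605$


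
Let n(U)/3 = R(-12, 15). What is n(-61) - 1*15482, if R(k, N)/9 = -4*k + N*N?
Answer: -8111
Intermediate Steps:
R(k, N) = -36*k + 9*N² (R(k, N) = 9*(-4*k + N*N) = 9*(-4*k + N²) = 9*(N² - 4*k) = -36*k + 9*N²)
n(U) = 7371 (n(U) = 3*(-36*(-12) + 9*15²) = 3*(432 + 9*225) = 3*(432 + 2025) = 3*2457 = 7371)
n(-61) - 1*15482 = 7371 - 1*15482 = 7371 - 15482 = -8111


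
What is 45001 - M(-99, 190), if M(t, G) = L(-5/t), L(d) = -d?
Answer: 4455104/99 ≈ 45001.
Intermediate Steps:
M(t, G) = 5/t (M(t, G) = -(-5)/t = 5/t)
45001 - M(-99, 190) = 45001 - 5/(-99) = 45001 - 5*(-1)/99 = 45001 - 1*(-5/99) = 45001 + 5/99 = 4455104/99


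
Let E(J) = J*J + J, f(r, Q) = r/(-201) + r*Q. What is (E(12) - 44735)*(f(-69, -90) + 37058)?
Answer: -129233584841/67 ≈ -1.9289e+9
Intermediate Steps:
f(r, Q) = -r/201 + Q*r
E(J) = J + J**2 (E(J) = J**2 + J = J + J**2)
(E(12) - 44735)*(f(-69, -90) + 37058) = (12*(1 + 12) - 44735)*(-69*(-1/201 - 90) + 37058) = (12*13 - 44735)*(-69*(-18091/201) + 37058) = (156 - 44735)*(416093/67 + 37058) = -44579*2898979/67 = -129233584841/67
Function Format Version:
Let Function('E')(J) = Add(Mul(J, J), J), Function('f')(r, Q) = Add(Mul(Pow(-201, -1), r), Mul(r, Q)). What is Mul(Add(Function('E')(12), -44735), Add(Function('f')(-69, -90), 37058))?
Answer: Rational(-129233584841, 67) ≈ -1.9289e+9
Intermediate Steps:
Function('f')(r, Q) = Add(Mul(Rational(-1, 201), r), Mul(Q, r))
Function('E')(J) = Add(J, Pow(J, 2)) (Function('E')(J) = Add(Pow(J, 2), J) = Add(J, Pow(J, 2)))
Mul(Add(Function('E')(12), -44735), Add(Function('f')(-69, -90), 37058)) = Mul(Add(Mul(12, Add(1, 12)), -44735), Add(Mul(-69, Add(Rational(-1, 201), -90)), 37058)) = Mul(Add(Mul(12, 13), -44735), Add(Mul(-69, Rational(-18091, 201)), 37058)) = Mul(Add(156, -44735), Add(Rational(416093, 67), 37058)) = Mul(-44579, Rational(2898979, 67)) = Rational(-129233584841, 67)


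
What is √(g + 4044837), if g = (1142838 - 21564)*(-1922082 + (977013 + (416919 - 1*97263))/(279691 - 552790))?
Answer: 5*I*√714400291231805450301/91033 ≈ 1.4681e+6*I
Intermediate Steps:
g = -196193037693891546/91033 (g = 1121274*(-1922082 + (977013 + (416919 - 97263))/(-273099)) = 1121274*(-1922082 + (977013 + 319656)*(-1/273099)) = 1121274*(-1922082 + 1296669*(-1/273099)) = 1121274*(-1922082 - 432223/91033) = 1121274*(-174973322929/91033) = -196193037693891546/91033 ≈ -2.1552e+12)
√(g + 4044837) = √(-196193037693891546/91033 + 4044837) = √(-196192669480244925/91033) = 5*I*√714400291231805450301/91033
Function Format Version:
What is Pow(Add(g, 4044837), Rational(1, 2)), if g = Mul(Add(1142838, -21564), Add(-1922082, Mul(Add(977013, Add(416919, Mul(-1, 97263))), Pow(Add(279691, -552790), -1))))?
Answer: Mul(Rational(5, 91033), I, Pow(714400291231805450301, Rational(1, 2))) ≈ Mul(1.4681e+6, I)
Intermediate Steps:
g = Rational(-196193037693891546, 91033) (g = Mul(1121274, Add(-1922082, Mul(Add(977013, Add(416919, -97263)), Pow(-273099, -1)))) = Mul(1121274, Add(-1922082, Mul(Add(977013, 319656), Rational(-1, 273099)))) = Mul(1121274, Add(-1922082, Mul(1296669, Rational(-1, 273099)))) = Mul(1121274, Add(-1922082, Rational(-432223, 91033))) = Mul(1121274, Rational(-174973322929, 91033)) = Rational(-196193037693891546, 91033) ≈ -2.1552e+12)
Pow(Add(g, 4044837), Rational(1, 2)) = Pow(Add(Rational(-196193037693891546, 91033), 4044837), Rational(1, 2)) = Pow(Rational(-196192669480244925, 91033), Rational(1, 2)) = Mul(Rational(5, 91033), I, Pow(714400291231805450301, Rational(1, 2)))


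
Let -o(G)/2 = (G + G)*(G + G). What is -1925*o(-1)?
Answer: 15400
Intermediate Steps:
o(G) = -8*G² (o(G) = -2*(G + G)*(G + G) = -2*2*G*2*G = -8*G²)
-1925*o(-1) = -(-15400)*(-1)² = -(-15400) = -1925*(-8) = 15400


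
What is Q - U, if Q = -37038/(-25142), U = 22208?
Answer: -279158249/12571 ≈ -22207.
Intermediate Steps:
Q = 18519/12571 (Q = -37038*(-1/25142) = 18519/12571 ≈ 1.4732)
Q - U = 18519/12571 - 1*22208 = 18519/12571 - 22208 = -279158249/12571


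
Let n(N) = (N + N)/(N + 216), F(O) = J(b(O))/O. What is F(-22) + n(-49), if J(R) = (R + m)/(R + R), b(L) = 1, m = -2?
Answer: -4145/7348 ≈ -0.56410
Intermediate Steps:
J(R) = (-2 + R)/(2*R) (J(R) = (R - 2)/(R + R) = (-2 + R)/((2*R)) = (-2 + R)*(1/(2*R)) = (-2 + R)/(2*R))
F(O) = -1/(2*O) (F(O) = ((1/2)*(-2 + 1)/1)/O = ((1/2)*1*(-1))/O = -1/(2*O))
n(N) = 2*N/(216 + N) (n(N) = (2*N)/(216 + N) = 2*N/(216 + N))
F(-22) + n(-49) = -1/2/(-22) + 2*(-49)/(216 - 49) = -1/2*(-1/22) + 2*(-49)/167 = 1/44 + 2*(-49)*(1/167) = 1/44 - 98/167 = -4145/7348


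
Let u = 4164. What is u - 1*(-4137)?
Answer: 8301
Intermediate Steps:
u - 1*(-4137) = 4164 - 1*(-4137) = 4164 + 4137 = 8301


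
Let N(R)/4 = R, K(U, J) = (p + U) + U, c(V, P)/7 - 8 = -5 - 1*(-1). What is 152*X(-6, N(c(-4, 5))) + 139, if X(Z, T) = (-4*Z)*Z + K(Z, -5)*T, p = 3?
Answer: -174965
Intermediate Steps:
c(V, P) = 28 (c(V, P) = 56 + 7*(-5 - 1*(-1)) = 56 + 7*(-5 + 1) = 56 + 7*(-4) = 56 - 28 = 28)
K(U, J) = 3 + 2*U (K(U, J) = (3 + U) + U = 3 + 2*U)
N(R) = 4*R
X(Z, T) = -4*Z**2 + T*(3 + 2*Z) (X(Z, T) = (-4*Z)*Z + (3 + 2*Z)*T = -4*Z**2 + T*(3 + 2*Z))
152*X(-6, N(c(-4, 5))) + 139 = 152*(-4*(-6)**2 + (4*28)*(3 + 2*(-6))) + 139 = 152*(-4*36 + 112*(3 - 12)) + 139 = 152*(-144 + 112*(-9)) + 139 = 152*(-144 - 1008) + 139 = 152*(-1152) + 139 = -175104 + 139 = -174965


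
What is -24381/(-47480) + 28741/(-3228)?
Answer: -321480203/38316360 ≈ -8.3902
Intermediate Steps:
-24381/(-47480) + 28741/(-3228) = -24381*(-1/47480) + 28741*(-1/3228) = 24381/47480 - 28741/3228 = -321480203/38316360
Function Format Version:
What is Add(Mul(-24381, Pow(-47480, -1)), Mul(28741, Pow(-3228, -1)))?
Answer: Rational(-321480203, 38316360) ≈ -8.3902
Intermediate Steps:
Add(Mul(-24381, Pow(-47480, -1)), Mul(28741, Pow(-3228, -1))) = Add(Mul(-24381, Rational(-1, 47480)), Mul(28741, Rational(-1, 3228))) = Add(Rational(24381, 47480), Rational(-28741, 3228)) = Rational(-321480203, 38316360)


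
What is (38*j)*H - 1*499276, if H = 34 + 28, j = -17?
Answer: -539328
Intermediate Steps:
H = 62
(38*j)*H - 1*499276 = (38*(-17))*62 - 1*499276 = -646*62 - 499276 = -40052 - 499276 = -539328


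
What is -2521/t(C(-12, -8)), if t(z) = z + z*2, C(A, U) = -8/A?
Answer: -2521/2 ≈ -1260.5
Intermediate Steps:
t(z) = 3*z (t(z) = z + 2*z = 3*z)
-2521/t(C(-12, -8)) = -2521/(3*(-8/(-12))) = -2521/(3*(-8*(-1/12))) = -2521/(3*(⅔)) = -2521/2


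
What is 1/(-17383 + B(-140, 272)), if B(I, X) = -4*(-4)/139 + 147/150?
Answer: -6950/120804239 ≈ -5.7531e-5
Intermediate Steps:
B(I, X) = 7611/6950 (B(I, X) = 16*(1/139) + 147*(1/150) = 16/139 + 49/50 = 7611/6950)
1/(-17383 + B(-140, 272)) = 1/(-17383 + 7611/6950) = 1/(-120804239/6950) = -6950/120804239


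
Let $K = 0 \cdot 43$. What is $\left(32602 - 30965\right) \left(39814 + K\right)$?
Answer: $65175518$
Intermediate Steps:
$K = 0$
$\left(32602 - 30965\right) \left(39814 + K\right) = \left(32602 - 30965\right) \left(39814 + 0\right) = 1637 \cdot 39814 = 65175518$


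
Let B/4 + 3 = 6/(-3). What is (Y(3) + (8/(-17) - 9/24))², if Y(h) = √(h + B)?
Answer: (-115 + 136*I*√17)²/18496 ≈ -16.285 - 6.9729*I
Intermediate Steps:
B = -20 (B = -12 + 4*(6/(-3)) = -12 + 4*(6*(-⅓)) = -12 + 4*(-2) = -12 - 8 = -20)
Y(h) = √(-20 + h) (Y(h) = √(h - 20) = √(-20 + h))
(Y(3) + (8/(-17) - 9/24))² = (√(-20 + 3) + (8/(-17) - 9/24))² = (√(-17) + (8*(-1/17) - 9*1/24))² = (I*√17 + (-8/17 - 3/8))² = (I*√17 - 115/136)² = (-115/136 + I*√17)²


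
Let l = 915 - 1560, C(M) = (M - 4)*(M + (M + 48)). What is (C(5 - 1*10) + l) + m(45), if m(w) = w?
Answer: -942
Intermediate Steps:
C(M) = (-4 + M)*(48 + 2*M) (C(M) = (-4 + M)*(M + (48 + M)) = (-4 + M)*(48 + 2*M))
l = -645
(C(5 - 1*10) + l) + m(45) = ((-192 + 2*(5 - 1*10)² + 40*(5 - 1*10)) - 645) + 45 = ((-192 + 2*(5 - 10)² + 40*(5 - 10)) - 645) + 45 = ((-192 + 2*(-5)² + 40*(-5)) - 645) + 45 = ((-192 + 2*25 - 200) - 645) + 45 = ((-192 + 50 - 200) - 645) + 45 = (-342 - 645) + 45 = -987 + 45 = -942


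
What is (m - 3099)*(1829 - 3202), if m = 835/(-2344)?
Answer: 9974695343/2344 ≈ 4.2554e+6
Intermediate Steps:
m = -835/2344 (m = 835*(-1/2344) = -835/2344 ≈ -0.35623)
(m - 3099)*(1829 - 3202) = (-835/2344 - 3099)*(1829 - 3202) = -7264891/2344*(-1373) = 9974695343/2344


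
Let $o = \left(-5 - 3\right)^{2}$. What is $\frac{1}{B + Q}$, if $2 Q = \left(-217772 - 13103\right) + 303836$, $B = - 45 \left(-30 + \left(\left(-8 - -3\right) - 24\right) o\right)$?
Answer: $\frac{2}{242701} \approx 8.2406 \cdot 10^{-6}$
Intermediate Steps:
$o = 64$ ($o = \left(-8\right)^{2} = 64$)
$B = 84870$ ($B = - 45 \left(-30 + \left(\left(-8 - -3\right) - 24\right) 64\right) = - 45 \left(-30 + \left(\left(-8 + 3\right) - 24\right) 64\right) = - 45 \left(-30 + \left(-5 - 24\right) 64\right) = - 45 \left(-30 - 1856\right) = \left(-45\right) \left(-1886\right) = 84870$)
$Q = \frac{72961}{2}$ ($Q = \frac{\left(-217772 - 13103\right) + 303836}{2} = \frac{-230875 + 303836}{2} = \frac{1}{2} \cdot 72961 = \frac{72961}{2} \approx 36481.0$)
$\frac{1}{B + Q} = \frac{1}{84870 + \frac{72961}{2}} = \frac{1}{\frac{242701}{2}} = \frac{2}{242701}$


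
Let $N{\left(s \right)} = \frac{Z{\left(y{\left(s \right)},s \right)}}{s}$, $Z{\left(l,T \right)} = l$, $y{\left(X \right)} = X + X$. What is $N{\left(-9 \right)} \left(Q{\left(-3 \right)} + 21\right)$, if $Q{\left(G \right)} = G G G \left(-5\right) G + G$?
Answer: $-774$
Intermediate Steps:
$y{\left(X \right)} = 2 X$
$Q{\left(G \right)} = G - 5 G^{4}$ ($Q{\left(G \right)} = G^{2} G \left(-5\right) G + G = G^{3} \left(-5\right) G + G = - 5 G^{3} G + G = - 5 G^{4} + G = G - 5 G^{4}$)
$N{\left(s \right)} = 2$ ($N{\left(s \right)} = \frac{2 s}{s} = 2$)
$N{\left(-9 \right)} \left(Q{\left(-3 \right)} + 21\right) = 2 \left(\left(-3 - 5 \left(-3\right)^{4}\right) + 21\right) = 2 \left(\left(-3 - 405\right) + 21\right) = 2 \left(-408 + 21\right) = 2 \left(-387\right) = -774$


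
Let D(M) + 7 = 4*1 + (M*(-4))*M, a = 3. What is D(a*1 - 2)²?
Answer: 49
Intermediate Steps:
D(M) = -3 - 4*M² (D(M) = -7 + (4*1 + (M*(-4))*M) = -7 + (4 + (-4*M)*M) = -7 + (4 - 4*M²) = -3 - 4*M²)
D(a*1 - 2)² = (-3 - 4*(3*1 - 2)²)² = (-3 - 4*(3 - 2)²)² = (-3 - 4*1²)² = (-3 - 4*1)² = (-3 - 4)² = (-7)² = 49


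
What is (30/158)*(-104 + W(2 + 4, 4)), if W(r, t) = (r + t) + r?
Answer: -1320/79 ≈ -16.709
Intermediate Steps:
W(r, t) = t + 2*r
(30/158)*(-104 + W(2 + 4, 4)) = (30/158)*(-104 + (4 + 2*(2 + 4))) = (30*(1/158))*(-104 + (4 + 2*6)) = 15*(-104 + (4 + 12))/79 = 15*(-104 + 16)/79 = (15/79)*(-88) = -1320/79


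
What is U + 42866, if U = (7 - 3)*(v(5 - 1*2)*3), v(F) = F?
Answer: 42902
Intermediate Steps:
U = 36 (U = (7 - 3)*((5 - 1*2)*3) = 4*((5 - 2)*3) = 4*(3*3) = 4*9 = 36)
U + 42866 = 36 + 42866 = 42902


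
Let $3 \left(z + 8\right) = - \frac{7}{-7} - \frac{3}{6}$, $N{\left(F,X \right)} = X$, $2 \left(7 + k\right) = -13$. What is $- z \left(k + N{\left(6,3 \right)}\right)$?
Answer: $- \frac{329}{4} \approx -82.25$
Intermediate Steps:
$k = - \frac{27}{2}$ ($k = -7 + \frac{1}{2} \left(-13\right) = -7 - \frac{13}{2} = - \frac{27}{2} \approx -13.5$)
$z = - \frac{47}{6}$ ($z = -8 + \frac{- \frac{7}{-7} - \frac{3}{6}}{3} = -8 + \frac{\left(-7\right) \left(- \frac{1}{7}\right) - \frac{1}{2}}{3} = -8 + \frac{1 - \frac{1}{2}}{3} = -8 + \frac{1}{3} \cdot \frac{1}{2} = -8 + \frac{1}{6} = - \frac{47}{6} \approx -7.8333$)
$- z \left(k + N{\left(6,3 \right)}\right) = - \frac{\left(-47\right) \left(- \frac{27}{2} + 3\right)}{6} = - \frac{\left(-47\right) \left(-21\right)}{6 \cdot 2} = \left(-1\right) \frac{329}{4} = - \frac{329}{4}$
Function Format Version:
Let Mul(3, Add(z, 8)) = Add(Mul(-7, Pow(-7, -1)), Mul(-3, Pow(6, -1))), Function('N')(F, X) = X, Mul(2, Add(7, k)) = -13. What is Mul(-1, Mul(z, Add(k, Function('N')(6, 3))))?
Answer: Rational(-329, 4) ≈ -82.250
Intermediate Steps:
k = Rational(-27, 2) (k = Add(-7, Mul(Rational(1, 2), -13)) = Add(-7, Rational(-13, 2)) = Rational(-27, 2) ≈ -13.500)
z = Rational(-47, 6) (z = Add(-8, Mul(Rational(1, 3), Add(Mul(-7, Pow(-7, -1)), Mul(-3, Pow(6, -1))))) = Add(-8, Mul(Rational(1, 3), Add(Mul(-7, Rational(-1, 7)), Mul(-3, Rational(1, 6))))) = Add(-8, Mul(Rational(1, 3), Add(1, Rational(-1, 2)))) = Add(-8, Mul(Rational(1, 3), Rational(1, 2))) = Add(-8, Rational(1, 6)) = Rational(-47, 6) ≈ -7.8333)
Mul(-1, Mul(z, Add(k, Function('N')(6, 3)))) = Mul(-1, Mul(Rational(-47, 6), Add(Rational(-27, 2), 3))) = Mul(-1, Mul(Rational(-47, 6), Rational(-21, 2))) = Mul(-1, Rational(329, 4)) = Rational(-329, 4)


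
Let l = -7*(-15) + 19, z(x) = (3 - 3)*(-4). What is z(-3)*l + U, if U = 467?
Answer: 467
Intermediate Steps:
z(x) = 0 (z(x) = 0*(-4) = 0)
l = 124 (l = 105 + 19 = 124)
z(-3)*l + U = 0*124 + 467 = 0 + 467 = 467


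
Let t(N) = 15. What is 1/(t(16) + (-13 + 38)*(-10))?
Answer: -1/235 ≈ -0.0042553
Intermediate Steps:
1/(t(16) + (-13 + 38)*(-10)) = 1/(15 + (-13 + 38)*(-10)) = 1/(15 + 25*(-10)) = 1/(15 - 250) = 1/(-235) = -1/235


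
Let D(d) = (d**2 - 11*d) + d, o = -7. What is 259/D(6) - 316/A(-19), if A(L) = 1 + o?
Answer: 335/8 ≈ 41.875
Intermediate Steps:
A(L) = -6 (A(L) = 1 - 7 = -6)
D(d) = d**2 - 10*d
259/D(6) - 316/A(-19) = 259/((6*(-10 + 6))) - 316/(-6) = 259/((6*(-4))) - 316*(-1/6) = 259/(-24) + 158/3 = 259*(-1/24) + 158/3 = -259/24 + 158/3 = 335/8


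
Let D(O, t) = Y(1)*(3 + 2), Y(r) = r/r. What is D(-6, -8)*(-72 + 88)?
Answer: 80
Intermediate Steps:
Y(r) = 1
D(O, t) = 5 (D(O, t) = 1*(3 + 2) = 1*5 = 5)
D(-6, -8)*(-72 + 88) = 5*(-72 + 88) = 5*16 = 80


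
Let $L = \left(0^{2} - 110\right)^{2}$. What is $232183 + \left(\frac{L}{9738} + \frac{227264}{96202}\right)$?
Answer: $\frac{54378977982985}{234203769} \approx 2.3219 \cdot 10^{5}$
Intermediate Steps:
$L = 12100$ ($L = \left(0 - 110\right)^{2} = \left(-110\right)^{2} = 12100$)
$232183 + \left(\frac{L}{9738} + \frac{227264}{96202}\right) = 232183 + \left(\frac{12100}{9738} + \frac{227264}{96202}\right) = 232183 + \left(12100 \cdot \frac{1}{9738} + 227264 \cdot \frac{1}{96202}\right) = 232183 + \left(\frac{6050}{4869} + \frac{113632}{48101}\right) = 232183 + \frac{844285258}{234203769} = \frac{54378977982985}{234203769}$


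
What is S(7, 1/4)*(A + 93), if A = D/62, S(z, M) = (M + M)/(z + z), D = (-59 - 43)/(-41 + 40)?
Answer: 1467/434 ≈ 3.3802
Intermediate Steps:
D = 102 (D = -102/(-1) = -102*(-1) = 102)
S(z, M) = M/z (S(z, M) = (2*M)/((2*z)) = (2*M)*(1/(2*z)) = M/z)
A = 51/31 (A = 102/62 = 102*(1/62) = 51/31 ≈ 1.6452)
S(7, 1/4)*(A + 93) = (1/(4*7))*(51/31 + 93) = ((¼)*(⅐))*(2934/31) = (1/28)*(2934/31) = 1467/434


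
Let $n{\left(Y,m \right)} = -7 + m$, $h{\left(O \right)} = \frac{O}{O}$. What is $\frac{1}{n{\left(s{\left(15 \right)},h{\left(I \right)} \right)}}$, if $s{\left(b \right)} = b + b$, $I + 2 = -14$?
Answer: $- \frac{1}{6} \approx -0.16667$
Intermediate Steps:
$I = -16$ ($I = -2 - 14 = -16$)
$s{\left(b \right)} = 2 b$
$h{\left(O \right)} = 1$
$\frac{1}{n{\left(s{\left(15 \right)},h{\left(I \right)} \right)}} = \frac{1}{-7 + 1} = \frac{1}{-6} = - \frac{1}{6}$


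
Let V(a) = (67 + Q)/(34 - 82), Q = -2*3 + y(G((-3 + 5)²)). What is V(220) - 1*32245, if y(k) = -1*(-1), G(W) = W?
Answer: -773911/24 ≈ -32246.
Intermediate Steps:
y(k) = 1
Q = -5 (Q = -2*3 + 1 = -6 + 1 = -5)
V(a) = -31/24 (V(a) = (67 - 5)/(34 - 82) = 62/(-48) = 62*(-1/48) = -31/24)
V(220) - 1*32245 = -31/24 - 1*32245 = -31/24 - 32245 = -773911/24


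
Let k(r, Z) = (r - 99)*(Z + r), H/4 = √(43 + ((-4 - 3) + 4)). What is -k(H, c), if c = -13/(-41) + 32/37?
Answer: -793373/1517 + 1187120*√10/1517 ≈ 1951.6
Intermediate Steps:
H = 8*√10 (H = 4*√(43 + ((-4 - 3) + 4)) = 4*√(43 + (-7 + 4)) = 4*√(43 - 3) = 4*√40 = 4*(2*√10) = 8*√10 ≈ 25.298)
c = 1793/1517 (c = -13*(-1/41) + 32*(1/37) = 13/41 + 32/37 = 1793/1517 ≈ 1.1819)
k(r, Z) = (-99 + r)*(Z + r)
-k(H, c) = -((8*√10)² - 99*1793/1517 - 792*√10 + 1793*(8*√10)/1517) = -(640 - 177507/1517 - 792*√10 + 14344*√10/1517) = -(793373/1517 - 1187120*√10/1517) = -793373/1517 + 1187120*√10/1517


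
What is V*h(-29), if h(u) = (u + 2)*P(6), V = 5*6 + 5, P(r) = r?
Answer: -5670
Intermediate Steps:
V = 35 (V = 30 + 5 = 35)
h(u) = 12 + 6*u (h(u) = (u + 2)*6 = (2 + u)*6 = 12 + 6*u)
V*h(-29) = 35*(12 + 6*(-29)) = 35*(12 - 174) = 35*(-162) = -5670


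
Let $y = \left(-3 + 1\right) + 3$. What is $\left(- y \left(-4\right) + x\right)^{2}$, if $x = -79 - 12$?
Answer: $7569$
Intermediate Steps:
$y = 1$ ($y = -2 + 3 = 1$)
$x = -91$
$\left(- y \left(-4\right) + x\right)^{2} = \left(\left(-1\right) 1 \left(-4\right) - 91\right)^{2} = \left(\left(-1\right) \left(-4\right) - 91\right)^{2} = \left(4 - 91\right)^{2} = \left(-87\right)^{2} = 7569$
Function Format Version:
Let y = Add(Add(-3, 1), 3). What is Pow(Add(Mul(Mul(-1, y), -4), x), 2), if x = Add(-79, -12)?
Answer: 7569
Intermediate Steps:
y = 1 (y = Add(-2, 3) = 1)
x = -91
Pow(Add(Mul(Mul(-1, y), -4), x), 2) = Pow(Add(Mul(Mul(-1, 1), -4), -91), 2) = Pow(Add(Mul(-1, -4), -91), 2) = Pow(Add(4, -91), 2) = Pow(-87, 2) = 7569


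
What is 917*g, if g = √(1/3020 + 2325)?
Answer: 917*√5301233255/1510 ≈ 44216.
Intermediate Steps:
g = √5301233255/1510 (g = √(1/3020 + 2325) = √(7021501/3020) = √5301233255/1510 ≈ 48.218)
917*g = 917*(√5301233255/1510) = 917*√5301233255/1510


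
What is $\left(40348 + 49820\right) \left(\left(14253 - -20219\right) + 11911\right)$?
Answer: $4182262344$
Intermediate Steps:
$\left(40348 + 49820\right) \left(\left(14253 - -20219\right) + 11911\right) = 90168 \left(\left(14253 + 20219\right) + 11911\right) = 90168 \left(34472 + 11911\right) = 90168 \cdot 46383 = 4182262344$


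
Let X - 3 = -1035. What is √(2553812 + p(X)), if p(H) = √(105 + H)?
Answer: √(2553812 + 3*I*√103) ≈ 1598.1 + 0.01*I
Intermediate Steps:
X = -1032 (X = 3 - 1035 = -1032)
√(2553812 + p(X)) = √(2553812 + √(105 - 1032)) = √(2553812 + √(-927)) = √(2553812 + 3*I*√103)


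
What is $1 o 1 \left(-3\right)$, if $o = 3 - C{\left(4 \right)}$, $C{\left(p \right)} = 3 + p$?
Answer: $12$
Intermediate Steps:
$o = -4$ ($o = 3 - \left(3 + 4\right) = 3 - 7 = -4$)
$1 o 1 \left(-3\right) = 1 \left(-4\right) 1 \left(-3\right) = \left(-4\right) 1 \left(-3\right) = \left(-4\right) \left(-3\right) = 12$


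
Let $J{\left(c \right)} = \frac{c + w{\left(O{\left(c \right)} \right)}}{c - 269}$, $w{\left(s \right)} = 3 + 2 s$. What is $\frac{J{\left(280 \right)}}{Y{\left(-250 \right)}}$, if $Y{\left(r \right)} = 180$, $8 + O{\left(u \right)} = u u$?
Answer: $\frac{157067}{1980} \approx 79.327$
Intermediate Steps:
$O{\left(u \right)} = -8 + u^{2}$ ($O{\left(u \right)} = -8 + u u = -8 + u^{2}$)
$J{\left(c \right)} = \frac{-13 + c + 2 c^{2}}{-269 + c}$ ($J{\left(c \right)} = \frac{c + \left(3 + 2 \left(-8 + c^{2}\right)\right)}{c - 269} = \frac{c + \left(3 + \left(-16 + 2 c^{2}\right)\right)}{-269 + c} = \frac{c + \left(-13 + 2 c^{2}\right)}{-269 + c} = \frac{-13 + c + 2 c^{2}}{-269 + c}$)
$\frac{J{\left(280 \right)}}{Y{\left(-250 \right)}} = \frac{\frac{1}{-269 + 280} \left(-13 + 280 + 2 \cdot 280^{2}\right)}{180} = \frac{-13 + 280 + 2 \cdot 78400}{11} \cdot \frac{1}{180} = \frac{-13 + 280 + 156800}{11} \cdot \frac{1}{180} = \frac{1}{11} \cdot 157067 \cdot \frac{1}{180} = \frac{157067}{11} \cdot \frac{1}{180} = \frac{157067}{1980}$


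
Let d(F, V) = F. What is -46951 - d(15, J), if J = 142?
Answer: -46966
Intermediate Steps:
-46951 - d(15, J) = -46951 - 1*15 = -46951 - 15 = -46966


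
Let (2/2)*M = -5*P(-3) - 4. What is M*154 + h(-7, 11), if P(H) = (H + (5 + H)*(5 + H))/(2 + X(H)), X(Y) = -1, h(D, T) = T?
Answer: -1375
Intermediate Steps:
P(H) = H + (5 + H)² (P(H) = (H + (5 + H)*(5 + H))/(2 - 1) = (H + (5 + H)²)/1 = (H + (5 + H)²)*1 = H + (5 + H)²)
M = -9 (M = -5*(-3 + (5 - 3)²) - 4 = -5*(-3 + 2²) - 4 = -5*(-3 + 4) - 4 = -5*1 - 4 = -5 - 4 = -9)
M*154 + h(-7, 11) = -9*154 + 11 = -1386 + 11 = -1375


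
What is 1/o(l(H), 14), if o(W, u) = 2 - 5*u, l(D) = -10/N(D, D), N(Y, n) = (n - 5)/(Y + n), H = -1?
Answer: -1/68 ≈ -0.014706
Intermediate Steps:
N(Y, n) = (-5 + n)/(Y + n)
l(D) = -20*D/(-5 + D) (l(D) = -10*(D + D)/(-5 + D) = -10*2*D/(-5 + D) = -20*D/(-5 + D))
1/o(l(H), 14) = 1/(2 - 5*14) = 1/(2 - 70) = 1/(-68) = -1/68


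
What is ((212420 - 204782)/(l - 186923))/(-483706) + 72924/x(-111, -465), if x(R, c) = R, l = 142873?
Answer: -258968307850897/394184112050 ≈ -656.97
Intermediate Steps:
((212420 - 204782)/(l - 186923))/(-483706) + 72924/x(-111, -465) = ((212420 - 204782)/(142873 - 186923))/(-483706) + 72924/(-111) = (7638/(-44050))*(-1/483706) + 72924*(-1/111) = (7638*(-1/44050))*(-1/483706) - 24308/37 = -3819/22025*(-1/483706) - 24308/37 = 3819/10653624650 - 24308/37 = -258968307850897/394184112050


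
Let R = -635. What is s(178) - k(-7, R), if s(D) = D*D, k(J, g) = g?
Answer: 32319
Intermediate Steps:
s(D) = D²
s(178) - k(-7, R) = 178² - 1*(-635) = 31684 + 635 = 32319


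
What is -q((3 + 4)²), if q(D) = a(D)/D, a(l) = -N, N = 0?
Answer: 0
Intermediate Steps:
a(l) = 0 (a(l) = -1*0 = 0)
q(D) = 0 (q(D) = 0/D = 0)
-q((3 + 4)²) = -1*0 = 0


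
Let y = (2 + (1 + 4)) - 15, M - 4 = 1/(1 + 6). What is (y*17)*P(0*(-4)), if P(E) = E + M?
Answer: -3944/7 ≈ -563.43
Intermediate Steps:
M = 29/7 (M = 4 + 1/(1 + 6) = 4 + 1/7 = 4 + ⅐ = 29/7 ≈ 4.1429)
y = -8 (y = (2 + 5) - 15 = 7 - 15 = -8)
P(E) = 29/7 + E (P(E) = E + 29/7 = 29/7 + E)
(y*17)*P(0*(-4)) = (-8*17)*(29/7 + 0*(-4)) = -136*(29/7 + 0) = -136*29/7 = -3944/7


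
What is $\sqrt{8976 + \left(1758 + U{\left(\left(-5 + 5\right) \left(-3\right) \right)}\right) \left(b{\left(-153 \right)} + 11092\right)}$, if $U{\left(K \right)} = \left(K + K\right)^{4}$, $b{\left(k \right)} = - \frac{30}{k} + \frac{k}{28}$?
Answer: $\frac{\sqrt{1104526873646}}{238} \approx 4415.8$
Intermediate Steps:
$b{\left(k \right)} = - \frac{30}{k} + \frac{k}{28}$ ($b{\left(k \right)} = - \frac{30}{k} + k \frac{1}{28} = - \frac{30}{k} + \frac{k}{28}$)
$U{\left(K \right)} = 16 K^{4}$ ($U{\left(K \right)} = \left(2 K\right)^{4} = 16 K^{4}$)
$\sqrt{8976 + \left(1758 + U{\left(\left(-5 + 5\right) \left(-3\right) \right)}\right) \left(b{\left(-153 \right)} + 11092\right)} = \sqrt{8976 + \left(1758 + 16 \left(\left(-5 + 5\right) \left(-3\right)\right)^{4}\right) \left(\left(- \frac{30}{-153} + \frac{1}{28} \left(-153\right)\right) + 11092\right)} = \sqrt{8976 + \left(1758 + 16 \left(0 \left(-3\right)\right)^{4}\right) \left(\left(\left(-30\right) \left(- \frac{1}{153}\right) - \frac{153}{28}\right) + 11092\right)} = \sqrt{8976 + \left(1758 + 16 \cdot 0^{4}\right) \left(\left(\frac{10}{51} - \frac{153}{28}\right) + 11092\right)} = \sqrt{8976 + \left(1758 + 16 \cdot 0\right) \left(- \frac{7523}{1428} + 11092\right)} = \sqrt{8976 + \left(1758 + 0\right) \frac{15831853}{1428}} = \sqrt{8976 + 1758 \cdot \frac{15831853}{1428}} = \sqrt{8976 + \frac{4638732929}{238}} = \sqrt{\frac{4640869217}{238}} = \frac{\sqrt{1104526873646}}{238}$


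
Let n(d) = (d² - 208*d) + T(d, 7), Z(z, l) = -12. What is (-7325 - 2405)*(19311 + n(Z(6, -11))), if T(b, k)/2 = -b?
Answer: -213816750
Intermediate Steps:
T(b, k) = -2*b (T(b, k) = 2*(-b) = -2*b)
n(d) = d² - 210*d (n(d) = (d² - 208*d) - 2*d = d² - 210*d)
(-7325 - 2405)*(19311 + n(Z(6, -11))) = (-7325 - 2405)*(19311 - 12*(-210 - 12)) = -9730*(19311 - 12*(-222)) = -9730*(19311 + 2664) = -9730*21975 = -213816750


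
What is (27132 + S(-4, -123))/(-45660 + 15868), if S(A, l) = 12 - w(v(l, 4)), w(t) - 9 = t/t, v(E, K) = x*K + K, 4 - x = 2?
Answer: -13567/14896 ≈ -0.91078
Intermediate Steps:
x = 2 (x = 4 - 1*2 = 4 - 2 = 2)
v(E, K) = 3*K (v(E, K) = 2*K + K = 3*K)
w(t) = 10 (w(t) = 9 + t/t = 9 + 1 = 10)
S(A, l) = 2 (S(A, l) = 12 - 1*10 = 12 - 10 = 2)
(27132 + S(-4, -123))/(-45660 + 15868) = (27132 + 2)/(-45660 + 15868) = 27134/(-29792) = 27134*(-1/29792) = -13567/14896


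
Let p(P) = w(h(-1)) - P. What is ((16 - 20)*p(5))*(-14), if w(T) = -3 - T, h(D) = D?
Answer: -392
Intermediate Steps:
p(P) = -2 - P (p(P) = (-3 - 1*(-1)) - P = (-3 + 1) - P = -2 - P)
((16 - 20)*p(5))*(-14) = ((16 - 20)*(-2 - 1*5))*(-14) = -4*(-2 - 5)*(-14) = -4*(-7)*(-14) = 28*(-14) = -392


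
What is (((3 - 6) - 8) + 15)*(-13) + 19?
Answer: -33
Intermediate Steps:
(((3 - 6) - 8) + 15)*(-13) + 19 = ((-3 - 8) + 15)*(-13) + 19 = (-11 + 15)*(-13) + 19 = 4*(-13) + 19 = -52 + 19 = -33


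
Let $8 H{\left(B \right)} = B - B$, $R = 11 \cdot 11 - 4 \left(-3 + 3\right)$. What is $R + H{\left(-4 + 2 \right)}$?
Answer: $121$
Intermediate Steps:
$R = 121$ ($R = 121 - 0 = 121 + 0 = 121$)
$H{\left(B \right)} = 0$ ($H{\left(B \right)} = \frac{B - B}{8} = \frac{1}{8} \cdot 0 = 0$)
$R + H{\left(-4 + 2 \right)} = 121 + 0 = 121$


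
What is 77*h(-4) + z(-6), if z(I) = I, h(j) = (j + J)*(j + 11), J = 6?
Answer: 1072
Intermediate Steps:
h(j) = (6 + j)*(11 + j) (h(j) = (j + 6)*(j + 11) = (6 + j)*(11 + j))
77*h(-4) + z(-6) = 77*(66 + (-4)² + 17*(-4)) - 6 = 77*(66 + 16 - 68) - 6 = 77*14 - 6 = 1078 - 6 = 1072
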